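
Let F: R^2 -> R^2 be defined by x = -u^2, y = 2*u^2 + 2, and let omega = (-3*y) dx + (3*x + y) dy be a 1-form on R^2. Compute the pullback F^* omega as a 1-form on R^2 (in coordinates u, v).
F^* omega = (8*u^3 + 20*u) du

Using F^*(f dg) = (f ∘ F) d(g ∘ F), substitute each coordinate x_i by F_i(u, v) in f_i, and replace dx_i by d F_i = (∂F_i/∂u) du + (∂F_i/∂v) dv.
  For the x component: f_1(F) = -6*u^2 - 6; d F_1 = (-2*u) du + (0) dv
  For the y component: f_2(F) = 2 - u^2; d F_2 = (4*u) du + (0) dv
Combining and collecting du, dv coefficients:
  coeff of du: 8*u^3 + 20*u
  coeff of dv: 0
F^* omega = (8*u^3 + 20*u) du.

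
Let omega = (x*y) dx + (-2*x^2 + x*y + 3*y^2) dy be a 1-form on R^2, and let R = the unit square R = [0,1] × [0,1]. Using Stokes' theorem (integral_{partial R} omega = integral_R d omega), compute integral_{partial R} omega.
integral_(partial R) omega = -2

Stokes: integral_partial_R omega = integral_R d omega with d omega = (∂Q/∂x - ∂P/∂y) dx ∧ dy.
  ∂Q/∂x = -4*x + y
  ∂P/∂y = x
  integrand = ∂Q/∂x - ∂P/∂y = -5*x + y.
Integrating over R: integral_0^1 integral_0^1 (-5*x + y) dx dy = -2.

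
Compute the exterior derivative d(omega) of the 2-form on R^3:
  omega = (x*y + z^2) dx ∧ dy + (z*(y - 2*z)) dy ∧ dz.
d(omega) = (2*z) dx ∧ dy ∧ dz

For a 2-form omega = sum_{i<j} g_{ij} dx_i ∧ dx_j, the exterior derivative is
  d(omega) = sum_{i<j} d(g_{ij}) ∧ dx_i ∧ dx_j = sum_{i<j, k} (∂g_{ij}/∂x_k) dx_k ∧ dx_i ∧ dx_j.
Expand each term, using dx_k ∧ dx_i ∧ dx_j = sgn(permutation) dx_{(a)} ∧ dx_{(b)} ∧ dx_{(c)} with (a < b < c) sorted:
  d(x*y + z^2) includes (∂/∂z)(x*y + z^2) dz = (2*z) dz, which multiplied by dx ∧ dy gives (2*z) dx ∧ dy ∧ dz
Collecting like 3-forms: d(omega) = (2*z) dx ∧ dy ∧ dz.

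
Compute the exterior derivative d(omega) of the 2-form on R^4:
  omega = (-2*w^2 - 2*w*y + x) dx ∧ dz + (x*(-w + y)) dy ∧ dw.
d(omega) = (2*w) dx ∧ dy ∧ dz + (-4*w - 2*y) dx ∧ dz ∧ dw + (-w + y) dx ∧ dy ∧ dw

For a 2-form omega = sum_{i<j} g_{ij} dx_i ∧ dx_j, the exterior derivative is
  d(omega) = sum_{i<j} d(g_{ij}) ∧ dx_i ∧ dx_j = sum_{i<j, k} (∂g_{ij}/∂x_k) dx_k ∧ dx_i ∧ dx_j.
Expand each term, using dx_k ∧ dx_i ∧ dx_j = sgn(permutation) dx_{(a)} ∧ dx_{(b)} ∧ dx_{(c)} with (a < b < c) sorted:
  d(-2*w^2 - 2*w*y + x) includes (∂/∂y)(-2*w^2 - 2*w*y + x) dy = (-2*w) dy, which multiplied by dx ∧ dz gives (2*w) dx ∧ dy ∧ dz
  d(-2*w^2 - 2*w*y + x) includes (∂/∂w)(-2*w^2 - 2*w*y + x) dw = (-4*w - 2*y) dw, which multiplied by dx ∧ dz gives (-4*w - 2*y) dx ∧ dz ∧ dw
  d(x*(-w + y)) includes (∂/∂x)(x*(-w + y)) dx = (-w + y) dx, which multiplied by dy ∧ dw gives (-w + y) dx ∧ dy ∧ dw
Collecting like 3-forms: d(omega) = (2*w) dx ∧ dy ∧ dz + (-4*w - 2*y) dx ∧ dz ∧ dw + (-w + y) dx ∧ dy ∧ dw.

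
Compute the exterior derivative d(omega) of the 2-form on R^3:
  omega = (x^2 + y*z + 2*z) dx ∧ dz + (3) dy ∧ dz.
d(omega) = (-z) dx ∧ dy ∧ dz

For a 2-form omega = sum_{i<j} g_{ij} dx_i ∧ dx_j, the exterior derivative is
  d(omega) = sum_{i<j} d(g_{ij}) ∧ dx_i ∧ dx_j = sum_{i<j, k} (∂g_{ij}/∂x_k) dx_k ∧ dx_i ∧ dx_j.
Expand each term, using dx_k ∧ dx_i ∧ dx_j = sgn(permutation) dx_{(a)} ∧ dx_{(b)} ∧ dx_{(c)} with (a < b < c) sorted:
  d(x^2 + y*z + 2*z) includes (∂/∂y)(x^2 + y*z + 2*z) dy = (z) dy, which multiplied by dx ∧ dz gives (-z) dx ∧ dy ∧ dz
Collecting like 3-forms: d(omega) = (-z) dx ∧ dy ∧ dz.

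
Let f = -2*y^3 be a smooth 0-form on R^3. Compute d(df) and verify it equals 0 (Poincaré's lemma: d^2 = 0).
d(df) = 0

Step 1: df = sum_i (∂f/∂x_i) dx_i = (0) dx + (-6*y^2) dy + (0) dz.
Step 2: Apply d again. Using the 1-form formula, the coefficient of dx ∧ dy in d(df) is ∂^2 f/∂x ∂y - ∂^2 f/∂y ∂x = (0) - (0) = 0 (equality of mixed partials for smooth f).
Similarly for dx ∧ dz and dy ∧ dz — all coefficients vanish. So d(df) = 0.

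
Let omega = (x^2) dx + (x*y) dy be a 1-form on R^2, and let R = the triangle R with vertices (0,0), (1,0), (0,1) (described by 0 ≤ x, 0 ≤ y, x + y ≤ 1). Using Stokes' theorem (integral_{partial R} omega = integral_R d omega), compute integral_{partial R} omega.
integral_(partial R) omega = 1/6

Stokes: integral_partial_R omega = integral_R d omega with d omega = (∂Q/∂x - ∂P/∂y) dx ∧ dy.
  ∂Q/∂x = y
  ∂P/∂y = 0
  integrand = ∂Q/∂x - ∂P/∂y = y.
Integrating over R: integral_0^1 integral_0^{1-x} (y) dy dx = 1/6.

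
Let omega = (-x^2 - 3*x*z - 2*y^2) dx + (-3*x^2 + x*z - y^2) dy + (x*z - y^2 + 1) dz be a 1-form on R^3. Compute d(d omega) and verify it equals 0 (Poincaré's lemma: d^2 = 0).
d(d omega) = 0

Step 1: d omega = sum_{i<j} (∂f_j/∂x_i - ∂f_i/∂x_j) dx_i ∧ dx_j:
  coeff of dx ∧ dy: -6*x + 4*y + z
  coeff of dx ∧ dz: 3*x + z
  coeff of dy ∧ dz: -x - 2*y
Step 2: Apply d again to each 2-form coefficient. The only possible 3-form in R^3 is dx ∧ dy ∧ dz, with coefficient
  ∂(coeff of dy∧dz)/∂x - ∂(coeff of dx∧dz)/∂y + ∂(coeff of dx∧dy)/∂z
  = ∂/∂x (-x - 2*y) - ∂/∂y (3*x + z) + ∂/∂z (-6*x + 4*y + z).
Each of these terms simplifies to sums of mixed partials that cancel in pairs. The result is 0 (by equality of mixed partials for smooth functions — Schwarz / Clairaut).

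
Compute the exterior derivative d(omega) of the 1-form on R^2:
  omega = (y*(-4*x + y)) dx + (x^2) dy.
d(omega) = (6*x - 2*y) dx ∧ dy

For a 1-form omega = sum_i f_i dx_i, the exterior derivative is
  d(omega) = sum_{i < j} (∂f_j/∂x_i - ∂f_i/∂x_j) dx_i ∧ dx_j.
  coefficient of dx ∧ dy: ∂f_2/∂x - ∂f_1/∂y = ∂(x^2)/∂x - ∂(y*(-4*x + y))/∂y = 6*x - 2*y
Assembling: d(omega) = (6*x - 2*y) dx ∧ dy.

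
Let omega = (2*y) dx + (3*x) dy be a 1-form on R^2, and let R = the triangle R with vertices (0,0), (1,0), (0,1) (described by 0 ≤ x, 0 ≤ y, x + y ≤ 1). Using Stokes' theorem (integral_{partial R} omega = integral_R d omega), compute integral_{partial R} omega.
integral_(partial R) omega = 1/2

Stokes: integral_partial_R omega = integral_R d omega with d omega = (∂Q/∂x - ∂P/∂y) dx ∧ dy.
  ∂Q/∂x = 3
  ∂P/∂y = 2
  integrand = ∂Q/∂x - ∂P/∂y = 1.
Integrating over R: integral_0^1 integral_0^{1-x} (1) dy dx = 1/2.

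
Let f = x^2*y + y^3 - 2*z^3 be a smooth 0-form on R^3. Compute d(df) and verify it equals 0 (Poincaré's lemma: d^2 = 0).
d(df) = 0

Step 1: df = sum_i (∂f/∂x_i) dx_i = (2*x*y) dx + (x^2 + 3*y^2) dy + (-6*z^2) dz.
Step 2: Apply d again. Using the 1-form formula, the coefficient of dx ∧ dy in d(df) is ∂^2 f/∂x ∂y - ∂^2 f/∂y ∂x = (2*x) - (2*x) = 0 (equality of mixed partials for smooth f).
Similarly for dx ∧ dz and dy ∧ dz — all coefficients vanish. So d(df) = 0.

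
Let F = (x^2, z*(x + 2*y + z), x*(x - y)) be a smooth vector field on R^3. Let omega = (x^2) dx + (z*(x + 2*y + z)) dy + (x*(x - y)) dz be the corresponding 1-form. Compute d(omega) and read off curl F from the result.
d(omega) = (-2*x - 2*y - 2*z) dy ∧ dz + (-2*x + y) dz ∧ dx + (z) dx ∧ dy; curl F = (-2*x - 2*y - 2*z, -2*x + y, z)

d omega = sum_{i<j} (∂f_j/∂x_i - ∂f_i/∂x_j) dx_i ∧ dx_j. Under the identification (dy ∧ dz, dz ∧ dx, dx ∧ dy) ↔ (e_x, e_y, e_z), the coefficients are exactly the components of curl F. Compute:
  ∂R/∂y - ∂Q/∂z = (-x) - (x + 2*y + 2*z) = -2*x - 2*y - 2*z
  ∂P/∂z - ∂R/∂x = (0) - (2*x - y) = -2*x + y
  ∂Q/∂x - ∂P/∂y = (z) - (0) = z.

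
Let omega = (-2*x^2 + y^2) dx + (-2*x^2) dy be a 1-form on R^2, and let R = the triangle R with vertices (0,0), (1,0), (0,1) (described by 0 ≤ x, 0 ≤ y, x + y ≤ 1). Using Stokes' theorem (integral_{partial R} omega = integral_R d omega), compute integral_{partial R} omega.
integral_(partial R) omega = -1

Stokes: integral_partial_R omega = integral_R d omega with d omega = (∂Q/∂x - ∂P/∂y) dx ∧ dy.
  ∂Q/∂x = -4*x
  ∂P/∂y = 2*y
  integrand = ∂Q/∂x - ∂P/∂y = -4*x - 2*y.
Integrating over R: integral_0^1 integral_0^{1-x} (-4*x - 2*y) dy dx = -1.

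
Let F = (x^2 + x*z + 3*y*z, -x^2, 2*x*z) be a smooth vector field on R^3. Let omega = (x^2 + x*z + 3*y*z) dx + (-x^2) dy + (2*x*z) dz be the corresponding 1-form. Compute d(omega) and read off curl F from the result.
d(omega) = (0) dy ∧ dz + (x + 3*y - 2*z) dz ∧ dx + (-2*x - 3*z) dx ∧ dy; curl F = (0, x + 3*y - 2*z, -2*x - 3*z)

d omega = sum_{i<j} (∂f_j/∂x_i - ∂f_i/∂x_j) dx_i ∧ dx_j. Under the identification (dy ∧ dz, dz ∧ dx, dx ∧ dy) ↔ (e_x, e_y, e_z), the coefficients are exactly the components of curl F. Compute:
  ∂R/∂y - ∂Q/∂z = (0) - (0) = 0
  ∂P/∂z - ∂R/∂x = (x + 3*y) - (2*z) = x + 3*y - 2*z
  ∂Q/∂x - ∂P/∂y = (-2*x) - (3*z) = -2*x - 3*z.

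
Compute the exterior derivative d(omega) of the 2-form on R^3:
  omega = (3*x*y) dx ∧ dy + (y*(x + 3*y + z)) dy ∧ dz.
d(omega) = (y) dx ∧ dy ∧ dz

For a 2-form omega = sum_{i<j} g_{ij} dx_i ∧ dx_j, the exterior derivative is
  d(omega) = sum_{i<j} d(g_{ij}) ∧ dx_i ∧ dx_j = sum_{i<j, k} (∂g_{ij}/∂x_k) dx_k ∧ dx_i ∧ dx_j.
Expand each term, using dx_k ∧ dx_i ∧ dx_j = sgn(permutation) dx_{(a)} ∧ dx_{(b)} ∧ dx_{(c)} with (a < b < c) sorted:
  d(y*(x + 3*y + z)) includes (∂/∂x)(y*(x + 3*y + z)) dx = (y) dx, which multiplied by dy ∧ dz gives (y) dx ∧ dy ∧ dz
Collecting like 3-forms: d(omega) = (y) dx ∧ dy ∧ dz.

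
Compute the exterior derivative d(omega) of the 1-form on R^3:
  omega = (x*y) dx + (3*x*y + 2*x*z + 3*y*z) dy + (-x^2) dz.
d(omega) = (-x + 3*y + 2*z) dx ∧ dy + (-2*x) dx ∧ dz + (-2*x - 3*y) dy ∧ dz

For a 1-form omega = sum_i f_i dx_i, the exterior derivative is
  d(omega) = sum_{i < j} (∂f_j/∂x_i - ∂f_i/∂x_j) dx_i ∧ dx_j.
  coefficient of dx ∧ dy: ∂f_2/∂x - ∂f_1/∂y = ∂(3*x*y + 2*x*z + 3*y*z)/∂x - ∂(x*y)/∂y = -x + 3*y + 2*z
  coefficient of dx ∧ dz: ∂f_3/∂x - ∂f_1/∂z = ∂(-x^2)/∂x - ∂(x*y)/∂z = -2*x
  coefficient of dy ∧ dz: ∂f_3/∂y - ∂f_2/∂z = ∂(-x^2)/∂y - ∂(3*x*y + 2*x*z + 3*y*z)/∂z = -2*x - 3*y
Assembling: d(omega) = (-x + 3*y + 2*z) dx ∧ dy + (-2*x) dx ∧ dz + (-2*x - 3*y) dy ∧ dz.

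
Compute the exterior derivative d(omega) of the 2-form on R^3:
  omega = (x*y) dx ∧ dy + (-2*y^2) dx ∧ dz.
d(omega) = (4*y) dx ∧ dy ∧ dz

For a 2-form omega = sum_{i<j} g_{ij} dx_i ∧ dx_j, the exterior derivative is
  d(omega) = sum_{i<j} d(g_{ij}) ∧ dx_i ∧ dx_j = sum_{i<j, k} (∂g_{ij}/∂x_k) dx_k ∧ dx_i ∧ dx_j.
Expand each term, using dx_k ∧ dx_i ∧ dx_j = sgn(permutation) dx_{(a)} ∧ dx_{(b)} ∧ dx_{(c)} with (a < b < c) sorted:
  d(-2*y^2) includes (∂/∂y)(-2*y^2) dy = (-4*y) dy, which multiplied by dx ∧ dz gives (4*y) dx ∧ dy ∧ dz
Collecting like 3-forms: d(omega) = (4*y) dx ∧ dy ∧ dz.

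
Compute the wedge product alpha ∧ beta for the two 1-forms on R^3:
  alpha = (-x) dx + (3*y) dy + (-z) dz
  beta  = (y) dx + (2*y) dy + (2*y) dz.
alpha ∧ beta = (-y*(2*x + 3*y)) dx ∧ dy + (y*(-2*x + z)) dx ∧ dz + (2*y*(3*y + z)) dy ∧ dz

Distribute the wedge, using dx_i ∧ dx_j = -dx_j ∧ dx_i and dx_i ∧ dx_i = 0. For each pair (i, j) with i < j, the coefficient of dx_i ∧ dx_j in alpha ∧ beta is (alpha_i * beta_j - alpha_j * beta_i). Collecting: alpha ∧ beta = (-y*(2*x + 3*y)) dx ∧ dy + (y*(-2*x + z)) dx ∧ dz + (2*y*(3*y + z)) dy ∧ dz.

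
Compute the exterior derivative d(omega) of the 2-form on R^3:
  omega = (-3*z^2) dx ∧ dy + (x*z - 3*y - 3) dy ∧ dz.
d(omega) = (-5*z) dx ∧ dy ∧ dz

For a 2-form omega = sum_{i<j} g_{ij} dx_i ∧ dx_j, the exterior derivative is
  d(omega) = sum_{i<j} d(g_{ij}) ∧ dx_i ∧ dx_j = sum_{i<j, k} (∂g_{ij}/∂x_k) dx_k ∧ dx_i ∧ dx_j.
Expand each term, using dx_k ∧ dx_i ∧ dx_j = sgn(permutation) dx_{(a)} ∧ dx_{(b)} ∧ dx_{(c)} with (a < b < c) sorted:
  d(-3*z^2) includes (∂/∂z)(-3*z^2) dz = (-6*z) dz, which multiplied by dx ∧ dy gives (-6*z) dx ∧ dy ∧ dz
  d(x*z - 3*y - 3) includes (∂/∂x)(x*z - 3*y - 3) dx = (z) dx, which multiplied by dy ∧ dz gives (z) dx ∧ dy ∧ dz
Collecting like 3-forms: d(omega) = (-5*z) dx ∧ dy ∧ dz.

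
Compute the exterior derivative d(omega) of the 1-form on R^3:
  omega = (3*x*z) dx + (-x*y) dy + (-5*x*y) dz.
d(omega) = (-y) dx ∧ dy + (-3*x - 5*y) dx ∧ dz + (-5*x) dy ∧ dz

For a 1-form omega = sum_i f_i dx_i, the exterior derivative is
  d(omega) = sum_{i < j} (∂f_j/∂x_i - ∂f_i/∂x_j) dx_i ∧ dx_j.
  coefficient of dx ∧ dy: ∂f_2/∂x - ∂f_1/∂y = ∂(-x*y)/∂x - ∂(3*x*z)/∂y = -y
  coefficient of dx ∧ dz: ∂f_3/∂x - ∂f_1/∂z = ∂(-5*x*y)/∂x - ∂(3*x*z)/∂z = -3*x - 5*y
  coefficient of dy ∧ dz: ∂f_3/∂y - ∂f_2/∂z = ∂(-5*x*y)/∂y - ∂(-x*y)/∂z = -5*x
Assembling: d(omega) = (-y) dx ∧ dy + (-3*x - 5*y) dx ∧ dz + (-5*x) dy ∧ dz.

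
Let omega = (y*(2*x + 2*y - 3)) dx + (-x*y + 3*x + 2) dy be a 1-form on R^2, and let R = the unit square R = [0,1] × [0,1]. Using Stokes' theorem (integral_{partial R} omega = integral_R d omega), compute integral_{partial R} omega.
integral_(partial R) omega = 5/2

Stokes: integral_partial_R omega = integral_R d omega with d omega = (∂Q/∂x - ∂P/∂y) dx ∧ dy.
  ∂Q/∂x = 3 - y
  ∂P/∂y = 2*x + 4*y - 3
  integrand = ∂Q/∂x - ∂P/∂y = -2*x - 5*y + 6.
Integrating over R: integral_0^1 integral_0^1 (-2*x - 5*y + 6) dx dy = 5/2.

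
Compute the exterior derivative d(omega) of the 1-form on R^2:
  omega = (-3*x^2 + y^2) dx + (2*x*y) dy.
d(omega) = 0

For a 1-form omega = sum_i f_i dx_i, the exterior derivative is
  d(omega) = sum_{i < j} (∂f_j/∂x_i - ∂f_i/∂x_j) dx_i ∧ dx_j.

Assembling: d(omega) = 0.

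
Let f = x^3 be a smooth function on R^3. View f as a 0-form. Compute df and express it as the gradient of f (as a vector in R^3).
df = (3*x^2) dx + (0) dy + (0) dz; grad f = (3*x^2, 0, 0)

For a 0-form f, d f = (∂f/∂x) dx + (∂f/∂y) dy + (∂f/∂z) dz. The components of the vector representation are exactly the entries of grad f in Cartesian coordinates:
  ∂f/∂x = 3*x^2
  ∂f/∂y = 0
  ∂f/∂z = 0.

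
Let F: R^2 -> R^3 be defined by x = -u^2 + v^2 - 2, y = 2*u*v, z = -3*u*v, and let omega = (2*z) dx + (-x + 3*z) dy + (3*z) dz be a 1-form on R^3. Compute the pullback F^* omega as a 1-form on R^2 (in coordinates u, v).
F^* omega = (v*(14*u^2 + 9*u*v - 2*v^2 + 4)) du + (u*(2*u^2 + 9*u*v - 14*v^2 + 4)) dv

Using F^*(f dg) = (f ∘ F) d(g ∘ F), substitute each coordinate x_i by F_i(u, v) in f_i, and replace dx_i by d F_i = (∂F_i/∂u) du + (∂F_i/∂v) dv.
  For the x component: f_1(F) = -6*u*v; d F_1 = (-2*u) du + (2*v) dv
  For the y component: f_2(F) = u^2 - 9*u*v - v^2 + 2; d F_2 = (2*v) du + (2*u) dv
  For the z component: f_3(F) = -9*u*v; d F_3 = (-3*v) du + (-3*u) dv
Combining and collecting du, dv coefficients:
  coeff of du: v*(14*u^2 + 9*u*v - 2*v^2 + 4)
  coeff of dv: u*(2*u^2 + 9*u*v - 14*v^2 + 4)
F^* omega = (v*(14*u^2 + 9*u*v - 2*v^2 + 4)) du + (u*(2*u^2 + 9*u*v - 14*v^2 + 4)) dv.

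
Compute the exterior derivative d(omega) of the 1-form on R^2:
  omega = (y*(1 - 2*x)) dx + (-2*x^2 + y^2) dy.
d(omega) = (-2*x - 1) dx ∧ dy

For a 1-form omega = sum_i f_i dx_i, the exterior derivative is
  d(omega) = sum_{i < j} (∂f_j/∂x_i - ∂f_i/∂x_j) dx_i ∧ dx_j.
  coefficient of dx ∧ dy: ∂f_2/∂x - ∂f_1/∂y = ∂(-2*x^2 + y^2)/∂x - ∂(y*(1 - 2*x))/∂y = -2*x - 1
Assembling: d(omega) = (-2*x - 1) dx ∧ dy.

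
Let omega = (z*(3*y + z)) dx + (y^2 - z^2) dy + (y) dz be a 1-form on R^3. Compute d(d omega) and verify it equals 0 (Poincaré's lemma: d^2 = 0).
d(d omega) = 0

Step 1: d omega = sum_{i<j} (∂f_j/∂x_i - ∂f_i/∂x_j) dx_i ∧ dx_j:
  coeff of dx ∧ dy: -3*z
  coeff of dx ∧ dz: -3*y - 2*z
  coeff of dy ∧ dz: 2*z + 1
Step 2: Apply d again to each 2-form coefficient. The only possible 3-form in R^3 is dx ∧ dy ∧ dz, with coefficient
  ∂(coeff of dy∧dz)/∂x - ∂(coeff of dx∧dz)/∂y + ∂(coeff of dx∧dy)/∂z
  = ∂/∂x (2*z + 1) - ∂/∂y (-3*y - 2*z) + ∂/∂z (-3*z).
Each of these terms simplifies to sums of mixed partials that cancel in pairs. The result is 0 (by equality of mixed partials for smooth functions — Schwarz / Clairaut).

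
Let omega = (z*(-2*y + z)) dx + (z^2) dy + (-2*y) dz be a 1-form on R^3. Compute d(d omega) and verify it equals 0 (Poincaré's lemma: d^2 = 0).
d(d omega) = 0

Step 1: d omega = sum_{i<j} (∂f_j/∂x_i - ∂f_i/∂x_j) dx_i ∧ dx_j:
  coeff of dx ∧ dy: 2*z
  coeff of dx ∧ dz: 2*y - 2*z
  coeff of dy ∧ dz: -2*z - 2
Step 2: Apply d again to each 2-form coefficient. The only possible 3-form in R^3 is dx ∧ dy ∧ dz, with coefficient
  ∂(coeff of dy∧dz)/∂x - ∂(coeff of dx∧dz)/∂y + ∂(coeff of dx∧dy)/∂z
  = ∂/∂x (-2*z - 2) - ∂/∂y (2*y - 2*z) + ∂/∂z (2*z).
Each of these terms simplifies to sums of mixed partials that cancel in pairs. The result is 0 (by equality of mixed partials for smooth functions — Schwarz / Clairaut).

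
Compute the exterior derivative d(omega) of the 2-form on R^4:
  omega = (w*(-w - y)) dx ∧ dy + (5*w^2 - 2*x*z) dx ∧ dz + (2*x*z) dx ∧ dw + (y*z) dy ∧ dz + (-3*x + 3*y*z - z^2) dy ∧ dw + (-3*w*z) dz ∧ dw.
d(omega) = (-2*w - y - 3) dx ∧ dy ∧ dw + (10*w - 2*x) dx ∧ dz ∧ dw + (-3*y + 2*z) dy ∧ dz ∧ dw

For a 2-form omega = sum_{i<j} g_{ij} dx_i ∧ dx_j, the exterior derivative is
  d(omega) = sum_{i<j} d(g_{ij}) ∧ dx_i ∧ dx_j = sum_{i<j, k} (∂g_{ij}/∂x_k) dx_k ∧ dx_i ∧ dx_j.
Expand each term, using dx_k ∧ dx_i ∧ dx_j = sgn(permutation) dx_{(a)} ∧ dx_{(b)} ∧ dx_{(c)} with (a < b < c) sorted:
  d(w*(-w - y)) includes (∂/∂w)(w*(-w - y)) dw = (-2*w - y) dw, which multiplied by dx ∧ dy gives (-2*w - y) dx ∧ dy ∧ dw
  d(5*w^2 - 2*x*z) includes (∂/∂w)(5*w^2 - 2*x*z) dw = (10*w) dw, which multiplied by dx ∧ dz gives (10*w) dx ∧ dz ∧ dw
  d(2*x*z) includes (∂/∂z)(2*x*z) dz = (2*x) dz, which multiplied by dx ∧ dw gives (-2*x) dx ∧ dz ∧ dw
  d(-3*x + 3*y*z - z^2) includes (∂/∂x)(-3*x + 3*y*z - z^2) dx = (-3) dx, which multiplied by dy ∧ dw gives (-3) dx ∧ dy ∧ dw
  d(-3*x + 3*y*z - z^2) includes (∂/∂z)(-3*x + 3*y*z - z^2) dz = (3*y - 2*z) dz, which multiplied by dy ∧ dw gives (-3*y + 2*z) dy ∧ dz ∧ dw
Collecting like 3-forms: d(omega) = (-2*w - y - 3) dx ∧ dy ∧ dw + (10*w - 2*x) dx ∧ dz ∧ dw + (-3*y + 2*z) dy ∧ dz ∧ dw.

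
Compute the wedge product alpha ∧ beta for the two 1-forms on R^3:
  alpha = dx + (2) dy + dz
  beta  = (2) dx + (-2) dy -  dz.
alpha ∧ beta = (-6) dx ∧ dy + (-3) dx ∧ dz

Distribute the wedge, using dx_i ∧ dx_j = -dx_j ∧ dx_i and dx_i ∧ dx_i = 0. For each pair (i, j) with i < j, the coefficient of dx_i ∧ dx_j in alpha ∧ beta is (alpha_i * beta_j - alpha_j * beta_i). Collecting: alpha ∧ beta = (-6) dx ∧ dy + (-3) dx ∧ dz.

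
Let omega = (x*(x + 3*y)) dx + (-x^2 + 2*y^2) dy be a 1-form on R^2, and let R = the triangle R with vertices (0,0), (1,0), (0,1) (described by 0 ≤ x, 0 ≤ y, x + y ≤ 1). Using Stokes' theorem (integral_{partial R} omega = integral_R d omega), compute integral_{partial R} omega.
integral_(partial R) omega = -5/6

Stokes: integral_partial_R omega = integral_R d omega with d omega = (∂Q/∂x - ∂P/∂y) dx ∧ dy.
  ∂Q/∂x = -2*x
  ∂P/∂y = 3*x
  integrand = ∂Q/∂x - ∂P/∂y = -5*x.
Integrating over R: integral_0^1 integral_0^{1-x} (-5*x) dy dx = -5/6.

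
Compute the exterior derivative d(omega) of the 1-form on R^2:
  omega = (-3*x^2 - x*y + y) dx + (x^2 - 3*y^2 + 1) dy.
d(omega) = (3*x - 1) dx ∧ dy

For a 1-form omega = sum_i f_i dx_i, the exterior derivative is
  d(omega) = sum_{i < j} (∂f_j/∂x_i - ∂f_i/∂x_j) dx_i ∧ dx_j.
  coefficient of dx ∧ dy: ∂f_2/∂x - ∂f_1/∂y = ∂(x^2 - 3*y^2 + 1)/∂x - ∂(-3*x^2 - x*y + y)/∂y = 3*x - 1
Assembling: d(omega) = (3*x - 1) dx ∧ dy.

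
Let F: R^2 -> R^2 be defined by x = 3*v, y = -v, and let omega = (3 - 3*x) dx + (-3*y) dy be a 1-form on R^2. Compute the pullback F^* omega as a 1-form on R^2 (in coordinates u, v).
F^* omega = (9 - 30*v) dv

Using F^*(f dg) = (f ∘ F) d(g ∘ F), substitute each coordinate x_i by F_i(u, v) in f_i, and replace dx_i by d F_i = (∂F_i/∂u) du + (∂F_i/∂v) dv.
  For the x component: f_1(F) = 3 - 9*v; d F_1 = (0) du + (3) dv
  For the y component: f_2(F) = 3*v; d F_2 = (0) du + (-1) dv
Combining and collecting du, dv coefficients:
  coeff of du: 0
  coeff of dv: 9 - 30*v
F^* omega = (9 - 30*v) dv.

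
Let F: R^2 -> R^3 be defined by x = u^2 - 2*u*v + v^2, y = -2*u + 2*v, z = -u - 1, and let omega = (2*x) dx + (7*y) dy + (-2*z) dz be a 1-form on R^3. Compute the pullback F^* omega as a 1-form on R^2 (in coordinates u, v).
F^* omega = (4*u^3 - 12*u^2*v + 12*u*v^2 + 26*u - 4*v^3 - 28*v - 2) du + (-4*u^3 + 12*u^2*v - 12*u*v^2 - 28*u + 4*v^3 + 28*v) dv

Using F^*(f dg) = (f ∘ F) d(g ∘ F), substitute each coordinate x_i by F_i(u, v) in f_i, and replace dx_i by d F_i = (∂F_i/∂u) du + (∂F_i/∂v) dv.
  For the x component: f_1(F) = 2*u^2 - 4*u*v + 2*v^2; d F_1 = (2*u - 2*v) du + (-2*u + 2*v) dv
  For the y component: f_2(F) = -14*u + 14*v; d F_2 = (-2) du + (2) dv
  For the z component: f_3(F) = 2*u + 2; d F_3 = (-1) du + (0) dv
Combining and collecting du, dv coefficients:
  coeff of du: 4*u^3 - 12*u^2*v + 12*u*v^2 + 26*u - 4*v^3 - 28*v - 2
  coeff of dv: -4*u^3 + 12*u^2*v - 12*u*v^2 - 28*u + 4*v^3 + 28*v
F^* omega = (4*u^3 - 12*u^2*v + 12*u*v^2 + 26*u - 4*v^3 - 28*v - 2) du + (-4*u^3 + 12*u^2*v - 12*u*v^2 - 28*u + 4*v^3 + 28*v) dv.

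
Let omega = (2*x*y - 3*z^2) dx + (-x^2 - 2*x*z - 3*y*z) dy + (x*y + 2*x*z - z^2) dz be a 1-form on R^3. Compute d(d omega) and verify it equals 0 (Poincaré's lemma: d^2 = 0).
d(d omega) = 0

Step 1: d omega = sum_{i<j} (∂f_j/∂x_i - ∂f_i/∂x_j) dx_i ∧ dx_j:
  coeff of dx ∧ dy: -4*x - 2*z
  coeff of dx ∧ dz: y + 8*z
  coeff of dy ∧ dz: 3*x + 3*y
Step 2: Apply d again to each 2-form coefficient. The only possible 3-form in R^3 is dx ∧ dy ∧ dz, with coefficient
  ∂(coeff of dy∧dz)/∂x - ∂(coeff of dx∧dz)/∂y + ∂(coeff of dx∧dy)/∂z
  = ∂/∂x (3*x + 3*y) - ∂/∂y (y + 8*z) + ∂/∂z (-4*x - 2*z).
Each of these terms simplifies to sums of mixed partials that cancel in pairs. The result is 0 (by equality of mixed partials for smooth functions — Schwarz / Clairaut).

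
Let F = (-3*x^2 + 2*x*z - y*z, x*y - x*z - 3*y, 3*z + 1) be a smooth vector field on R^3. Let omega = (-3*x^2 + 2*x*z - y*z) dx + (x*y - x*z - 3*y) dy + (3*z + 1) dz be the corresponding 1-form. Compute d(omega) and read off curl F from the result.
d(omega) = (x) dy ∧ dz + (2*x - y) dz ∧ dx + (y) dx ∧ dy; curl F = (x, 2*x - y, y)

d omega = sum_{i<j} (∂f_j/∂x_i - ∂f_i/∂x_j) dx_i ∧ dx_j. Under the identification (dy ∧ dz, dz ∧ dx, dx ∧ dy) ↔ (e_x, e_y, e_z), the coefficients are exactly the components of curl F. Compute:
  ∂R/∂y - ∂Q/∂z = (0) - (-x) = x
  ∂P/∂z - ∂R/∂x = (2*x - y) - (0) = 2*x - y
  ∂Q/∂x - ∂P/∂y = (y - z) - (-z) = y.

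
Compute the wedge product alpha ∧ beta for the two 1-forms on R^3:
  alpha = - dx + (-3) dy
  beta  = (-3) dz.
alpha ∧ beta = (3) dx ∧ dz + (9) dy ∧ dz

Distribute the wedge, using dx_i ∧ dx_j = -dx_j ∧ dx_i and dx_i ∧ dx_i = 0. For each pair (i, j) with i < j, the coefficient of dx_i ∧ dx_j in alpha ∧ beta is (alpha_i * beta_j - alpha_j * beta_i). Collecting: alpha ∧ beta = (3) dx ∧ dz + (9) dy ∧ dz.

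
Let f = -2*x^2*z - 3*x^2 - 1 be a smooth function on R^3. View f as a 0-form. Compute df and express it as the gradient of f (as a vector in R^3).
df = (2*x*(-2*z - 3)) dx + (0) dy + (-2*x^2) dz; grad f = (2*x*(-2*z - 3), 0, -2*x^2)

For a 0-form f, d f = (∂f/∂x) dx + (∂f/∂y) dy + (∂f/∂z) dz. The components of the vector representation are exactly the entries of grad f in Cartesian coordinates:
  ∂f/∂x = 2*x*(-2*z - 3)
  ∂f/∂y = 0
  ∂f/∂z = -2*x^2.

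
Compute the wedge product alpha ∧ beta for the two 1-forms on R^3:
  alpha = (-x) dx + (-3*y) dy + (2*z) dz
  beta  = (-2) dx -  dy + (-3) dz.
alpha ∧ beta = (x - 6*y) dx ∧ dy + (3*x + 4*z) dx ∧ dz + (9*y + 2*z) dy ∧ dz

Distribute the wedge, using dx_i ∧ dx_j = -dx_j ∧ dx_i and dx_i ∧ dx_i = 0. For each pair (i, j) with i < j, the coefficient of dx_i ∧ dx_j in alpha ∧ beta is (alpha_i * beta_j - alpha_j * beta_i). Collecting: alpha ∧ beta = (x - 6*y) dx ∧ dy + (3*x + 4*z) dx ∧ dz + (9*y + 2*z) dy ∧ dz.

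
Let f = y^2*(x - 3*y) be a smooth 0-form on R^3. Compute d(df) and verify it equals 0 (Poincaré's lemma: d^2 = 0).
d(df) = 0

Step 1: df = sum_i (∂f/∂x_i) dx_i = (y^2) dx + (y*(2*x - 9*y)) dy + (0) dz.
Step 2: Apply d again. Using the 1-form formula, the coefficient of dx ∧ dy in d(df) is ∂^2 f/∂x ∂y - ∂^2 f/∂y ∂x = (2*y) - (2*y) = 0 (equality of mixed partials for smooth f).
Similarly for dx ∧ dz and dy ∧ dz — all coefficients vanish. So d(df) = 0.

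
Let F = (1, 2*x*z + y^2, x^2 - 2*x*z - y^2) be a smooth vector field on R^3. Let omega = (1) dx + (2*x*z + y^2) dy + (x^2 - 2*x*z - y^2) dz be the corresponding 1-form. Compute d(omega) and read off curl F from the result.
d(omega) = (-2*x - 2*y) dy ∧ dz + (-2*x + 2*z) dz ∧ dx + (2*z) dx ∧ dy; curl F = (-2*x - 2*y, -2*x + 2*z, 2*z)

d omega = sum_{i<j} (∂f_j/∂x_i - ∂f_i/∂x_j) dx_i ∧ dx_j. Under the identification (dy ∧ dz, dz ∧ dx, dx ∧ dy) ↔ (e_x, e_y, e_z), the coefficients are exactly the components of curl F. Compute:
  ∂R/∂y - ∂Q/∂z = (-2*y) - (2*x) = -2*x - 2*y
  ∂P/∂z - ∂R/∂x = (0) - (2*x - 2*z) = -2*x + 2*z
  ∂Q/∂x - ∂P/∂y = (2*z) - (0) = 2*z.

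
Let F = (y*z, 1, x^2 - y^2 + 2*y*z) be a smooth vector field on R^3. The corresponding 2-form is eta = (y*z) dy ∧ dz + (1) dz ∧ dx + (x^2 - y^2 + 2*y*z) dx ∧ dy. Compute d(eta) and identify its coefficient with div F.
d(eta) = (2*y) dx ∧ dy ∧ dz; div F = 2*y

For a 2-form in R^3 of the form above, applying d gives a 3-form with coefficient ∂P/∂x + ∂Q/∂y + ∂R/∂z:
  ∂P/∂x = 0
  ∂Q/∂y = 0
  ∂R/∂z = 2*y
Sum = 2*y, which is exactly div F.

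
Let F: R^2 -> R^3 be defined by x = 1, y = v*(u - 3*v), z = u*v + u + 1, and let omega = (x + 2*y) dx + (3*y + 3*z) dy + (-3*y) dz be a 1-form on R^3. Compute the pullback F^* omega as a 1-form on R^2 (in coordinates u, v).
F^* omega = (3*v*(u*v + 3*v + 1)) du + (3*u^2*v + 3*u^2 - 36*u*v^2 - 18*u*v + 3*u + 54*v^3 - 18*v) dv

Using F^*(f dg) = (f ∘ F) d(g ∘ F), substitute each coordinate x_i by F_i(u, v) in f_i, and replace dx_i by d F_i = (∂F_i/∂u) du + (∂F_i/∂v) dv.
  For the x component: f_1(F) = 2*u*v - 6*v^2 + 1; d F_1 = (0) du + (0) dv
  For the y component: f_2(F) = 6*u*v + 3*u - 9*v^2 + 3; d F_2 = (v) du + (u - 6*v) dv
  For the z component: f_3(F) = 3*v*(-u + 3*v); d F_3 = (v + 1) du + (u) dv
Combining and collecting du, dv coefficients:
  coeff of du: 3*v*(u*v + 3*v + 1)
  coeff of dv: 3*u^2*v + 3*u^2 - 36*u*v^2 - 18*u*v + 3*u + 54*v^3 - 18*v
F^* omega = (3*v*(u*v + 3*v + 1)) du + (3*u^2*v + 3*u^2 - 36*u*v^2 - 18*u*v + 3*u + 54*v^3 - 18*v) dv.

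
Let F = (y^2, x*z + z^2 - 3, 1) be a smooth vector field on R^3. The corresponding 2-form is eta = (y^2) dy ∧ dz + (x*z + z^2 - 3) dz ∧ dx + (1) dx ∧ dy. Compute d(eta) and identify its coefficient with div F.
d(eta) = (0) dx ∧ dy ∧ dz; div F = 0

For a 2-form in R^3 of the form above, applying d gives a 3-form with coefficient ∂P/∂x + ∂Q/∂y + ∂R/∂z:
  ∂P/∂x = 0
  ∂Q/∂y = 0
  ∂R/∂z = 0
Sum = 0, which is exactly div F.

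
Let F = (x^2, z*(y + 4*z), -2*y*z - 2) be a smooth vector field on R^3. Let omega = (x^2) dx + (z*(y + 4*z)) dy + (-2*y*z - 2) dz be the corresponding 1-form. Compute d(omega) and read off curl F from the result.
d(omega) = (-y - 10*z) dy ∧ dz + (0) dz ∧ dx + (0) dx ∧ dy; curl F = (-y - 10*z, 0, 0)

d omega = sum_{i<j} (∂f_j/∂x_i - ∂f_i/∂x_j) dx_i ∧ dx_j. Under the identification (dy ∧ dz, dz ∧ dx, dx ∧ dy) ↔ (e_x, e_y, e_z), the coefficients are exactly the components of curl F. Compute:
  ∂R/∂y - ∂Q/∂z = (-2*z) - (y + 8*z) = -y - 10*z
  ∂P/∂z - ∂R/∂x = (0) - (0) = 0
  ∂Q/∂x - ∂P/∂y = (0) - (0) = 0.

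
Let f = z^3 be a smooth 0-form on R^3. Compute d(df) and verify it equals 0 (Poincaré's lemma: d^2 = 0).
d(df) = 0

Step 1: df = sum_i (∂f/∂x_i) dx_i = (0) dx + (0) dy + (3*z^2) dz.
Step 2: Apply d again. Using the 1-form formula, the coefficient of dx ∧ dy in d(df) is ∂^2 f/∂x ∂y - ∂^2 f/∂y ∂x = (0) - (0) = 0 (equality of mixed partials for smooth f).
Similarly for dx ∧ dz and dy ∧ dz — all coefficients vanish. So d(df) = 0.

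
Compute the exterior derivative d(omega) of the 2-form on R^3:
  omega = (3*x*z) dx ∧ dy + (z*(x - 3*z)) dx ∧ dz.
d(omega) = (3*x) dx ∧ dy ∧ dz

For a 2-form omega = sum_{i<j} g_{ij} dx_i ∧ dx_j, the exterior derivative is
  d(omega) = sum_{i<j} d(g_{ij}) ∧ dx_i ∧ dx_j = sum_{i<j, k} (∂g_{ij}/∂x_k) dx_k ∧ dx_i ∧ dx_j.
Expand each term, using dx_k ∧ dx_i ∧ dx_j = sgn(permutation) dx_{(a)} ∧ dx_{(b)} ∧ dx_{(c)} with (a < b < c) sorted:
  d(3*x*z) includes (∂/∂z)(3*x*z) dz = (3*x) dz, which multiplied by dx ∧ dy gives (3*x) dx ∧ dy ∧ dz
Collecting like 3-forms: d(omega) = (3*x) dx ∧ dy ∧ dz.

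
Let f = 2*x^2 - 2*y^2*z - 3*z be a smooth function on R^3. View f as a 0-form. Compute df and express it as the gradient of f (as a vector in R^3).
df = (4*x) dx + (-4*y*z) dy + (-2*y^2 - 3) dz; grad f = (4*x, -4*y*z, -2*y^2 - 3)

For a 0-form f, d f = (∂f/∂x) dx + (∂f/∂y) dy + (∂f/∂z) dz. The components of the vector representation are exactly the entries of grad f in Cartesian coordinates:
  ∂f/∂x = 4*x
  ∂f/∂y = -4*y*z
  ∂f/∂z = -2*y^2 - 3.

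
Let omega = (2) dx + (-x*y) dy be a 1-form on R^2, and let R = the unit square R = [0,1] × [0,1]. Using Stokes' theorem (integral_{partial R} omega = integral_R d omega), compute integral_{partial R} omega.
integral_(partial R) omega = -1/2

Stokes: integral_partial_R omega = integral_R d omega with d omega = (∂Q/∂x - ∂P/∂y) dx ∧ dy.
  ∂Q/∂x = -y
  ∂P/∂y = 0
  integrand = ∂Q/∂x - ∂P/∂y = -y.
Integrating over R: integral_0^1 integral_0^1 (-y) dx dy = -1/2.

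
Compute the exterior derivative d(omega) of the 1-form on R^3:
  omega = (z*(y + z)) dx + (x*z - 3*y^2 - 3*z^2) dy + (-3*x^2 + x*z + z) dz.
d(omega) = (-6*x - y - z) dx ∧ dz + (-x + 6*z) dy ∧ dz

For a 1-form omega = sum_i f_i dx_i, the exterior derivative is
  d(omega) = sum_{i < j} (∂f_j/∂x_i - ∂f_i/∂x_j) dx_i ∧ dx_j.
  coefficient of dx ∧ dz: ∂f_3/∂x - ∂f_1/∂z = ∂(-3*x^2 + x*z + z)/∂x - ∂(z*(y + z))/∂z = -6*x - y - z
  coefficient of dy ∧ dz: ∂f_3/∂y - ∂f_2/∂z = ∂(-3*x^2 + x*z + z)/∂y - ∂(x*z - 3*y^2 - 3*z^2)/∂z = -x + 6*z
Assembling: d(omega) = (-6*x - y - z) dx ∧ dz + (-x + 6*z) dy ∧ dz.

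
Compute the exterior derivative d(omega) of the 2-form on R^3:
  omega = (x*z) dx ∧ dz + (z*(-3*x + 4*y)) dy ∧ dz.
d(omega) = (-3*z) dx ∧ dy ∧ dz

For a 2-form omega = sum_{i<j} g_{ij} dx_i ∧ dx_j, the exterior derivative is
  d(omega) = sum_{i<j} d(g_{ij}) ∧ dx_i ∧ dx_j = sum_{i<j, k} (∂g_{ij}/∂x_k) dx_k ∧ dx_i ∧ dx_j.
Expand each term, using dx_k ∧ dx_i ∧ dx_j = sgn(permutation) dx_{(a)} ∧ dx_{(b)} ∧ dx_{(c)} with (a < b < c) sorted:
  d(z*(-3*x + 4*y)) includes (∂/∂x)(z*(-3*x + 4*y)) dx = (-3*z) dx, which multiplied by dy ∧ dz gives (-3*z) dx ∧ dy ∧ dz
Collecting like 3-forms: d(omega) = (-3*z) dx ∧ dy ∧ dz.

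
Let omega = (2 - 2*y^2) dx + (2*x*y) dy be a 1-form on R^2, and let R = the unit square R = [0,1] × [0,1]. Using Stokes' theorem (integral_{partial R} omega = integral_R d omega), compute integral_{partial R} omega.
integral_(partial R) omega = 3

Stokes: integral_partial_R omega = integral_R d omega with d omega = (∂Q/∂x - ∂P/∂y) dx ∧ dy.
  ∂Q/∂x = 2*y
  ∂P/∂y = -4*y
  integrand = ∂Q/∂x - ∂P/∂y = 6*y.
Integrating over R: integral_0^1 integral_0^1 (6*y) dx dy = 3.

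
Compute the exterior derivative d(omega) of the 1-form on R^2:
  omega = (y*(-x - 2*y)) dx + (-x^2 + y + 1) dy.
d(omega) = (-x + 4*y) dx ∧ dy

For a 1-form omega = sum_i f_i dx_i, the exterior derivative is
  d(omega) = sum_{i < j} (∂f_j/∂x_i - ∂f_i/∂x_j) dx_i ∧ dx_j.
  coefficient of dx ∧ dy: ∂f_2/∂x - ∂f_1/∂y = ∂(-x^2 + y + 1)/∂x - ∂(y*(-x - 2*y))/∂y = -x + 4*y
Assembling: d(omega) = (-x + 4*y) dx ∧ dy.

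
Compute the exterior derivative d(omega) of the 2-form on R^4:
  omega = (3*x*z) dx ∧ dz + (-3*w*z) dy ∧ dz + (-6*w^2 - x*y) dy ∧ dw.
d(omega) = (-3*z) dy ∧ dz ∧ dw + (-y) dx ∧ dy ∧ dw

For a 2-form omega = sum_{i<j} g_{ij} dx_i ∧ dx_j, the exterior derivative is
  d(omega) = sum_{i<j} d(g_{ij}) ∧ dx_i ∧ dx_j = sum_{i<j, k} (∂g_{ij}/∂x_k) dx_k ∧ dx_i ∧ dx_j.
Expand each term, using dx_k ∧ dx_i ∧ dx_j = sgn(permutation) dx_{(a)} ∧ dx_{(b)} ∧ dx_{(c)} with (a < b < c) sorted:
  d(-3*w*z) includes (∂/∂w)(-3*w*z) dw = (-3*z) dw, which multiplied by dy ∧ dz gives (-3*z) dy ∧ dz ∧ dw
  d(-6*w^2 - x*y) includes (∂/∂x)(-6*w^2 - x*y) dx = (-y) dx, which multiplied by dy ∧ dw gives (-y) dx ∧ dy ∧ dw
Collecting like 3-forms: d(omega) = (-3*z) dy ∧ dz ∧ dw + (-y) dx ∧ dy ∧ dw.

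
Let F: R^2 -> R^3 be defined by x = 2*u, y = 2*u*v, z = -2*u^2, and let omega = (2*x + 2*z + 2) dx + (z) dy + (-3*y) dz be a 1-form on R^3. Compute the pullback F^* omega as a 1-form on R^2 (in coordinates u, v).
F^* omega = (20*u^2*v - 8*u^2 + 8*u + 4) du + (-4*u^3) dv

Using F^*(f dg) = (f ∘ F) d(g ∘ F), substitute each coordinate x_i by F_i(u, v) in f_i, and replace dx_i by d F_i = (∂F_i/∂u) du + (∂F_i/∂v) dv.
  For the x component: f_1(F) = -4*u^2 + 4*u + 2; d F_1 = (2) du + (0) dv
  For the y component: f_2(F) = -2*u^2; d F_2 = (2*v) du + (2*u) dv
  For the z component: f_3(F) = -6*u*v; d F_3 = (-4*u) du + (0) dv
Combining and collecting du, dv coefficients:
  coeff of du: 20*u^2*v - 8*u^2 + 8*u + 4
  coeff of dv: -4*u^3
F^* omega = (20*u^2*v - 8*u^2 + 8*u + 4) du + (-4*u^3) dv.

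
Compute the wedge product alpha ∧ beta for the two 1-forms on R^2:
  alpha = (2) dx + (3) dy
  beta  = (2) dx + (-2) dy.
alpha ∧ beta = (-10) dx ∧ dy

Distribute the wedge, using dx_i ∧ dx_j = -dx_j ∧ dx_i and dx_i ∧ dx_i = 0. For each pair (i, j) with i < j, the coefficient of dx_i ∧ dx_j in alpha ∧ beta is (alpha_i * beta_j - alpha_j * beta_i). Collecting: alpha ∧ beta = (-10) dx ∧ dy.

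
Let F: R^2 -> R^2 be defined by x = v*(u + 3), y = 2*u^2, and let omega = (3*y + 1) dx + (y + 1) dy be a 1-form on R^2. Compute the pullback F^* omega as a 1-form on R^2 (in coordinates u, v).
F^* omega = (8*u^3 + 6*u^2*v + 4*u + v) du + (6*u^3 + 18*u^2 + u + 3) dv

Using F^*(f dg) = (f ∘ F) d(g ∘ F), substitute each coordinate x_i by F_i(u, v) in f_i, and replace dx_i by d F_i = (∂F_i/∂u) du + (∂F_i/∂v) dv.
  For the x component: f_1(F) = 6*u^2 + 1; d F_1 = (v) du + (u + 3) dv
  For the y component: f_2(F) = 2*u^2 + 1; d F_2 = (4*u) du + (0) dv
Combining and collecting du, dv coefficients:
  coeff of du: 8*u^3 + 6*u^2*v + 4*u + v
  coeff of dv: 6*u^3 + 18*u^2 + u + 3
F^* omega = (8*u^3 + 6*u^2*v + 4*u + v) du + (6*u^3 + 18*u^2 + u + 3) dv.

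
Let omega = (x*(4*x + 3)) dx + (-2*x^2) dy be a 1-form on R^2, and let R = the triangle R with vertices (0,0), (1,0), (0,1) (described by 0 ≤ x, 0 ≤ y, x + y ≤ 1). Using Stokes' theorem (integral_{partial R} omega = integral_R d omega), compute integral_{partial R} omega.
integral_(partial R) omega = -2/3

Stokes: integral_partial_R omega = integral_R d omega with d omega = (∂Q/∂x - ∂P/∂y) dx ∧ dy.
  ∂Q/∂x = -4*x
  ∂P/∂y = 0
  integrand = ∂Q/∂x - ∂P/∂y = -4*x.
Integrating over R: integral_0^1 integral_0^{1-x} (-4*x) dy dx = -2/3.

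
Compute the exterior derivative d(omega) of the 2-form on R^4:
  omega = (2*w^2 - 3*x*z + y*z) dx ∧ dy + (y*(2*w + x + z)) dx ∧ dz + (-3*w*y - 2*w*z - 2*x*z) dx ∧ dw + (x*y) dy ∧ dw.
d(omega) = (-2*w - 4*x + y - z) dx ∧ dy ∧ dz + (7*w + y) dx ∧ dy ∧ dw + (2*w + 2*x + 2*y) dx ∧ dz ∧ dw

For a 2-form omega = sum_{i<j} g_{ij} dx_i ∧ dx_j, the exterior derivative is
  d(omega) = sum_{i<j} d(g_{ij}) ∧ dx_i ∧ dx_j = sum_{i<j, k} (∂g_{ij}/∂x_k) dx_k ∧ dx_i ∧ dx_j.
Expand each term, using dx_k ∧ dx_i ∧ dx_j = sgn(permutation) dx_{(a)} ∧ dx_{(b)} ∧ dx_{(c)} with (a < b < c) sorted:
  d(2*w^2 - 3*x*z + y*z) includes (∂/∂z)(2*w^2 - 3*x*z + y*z) dz = (-3*x + y) dz, which multiplied by dx ∧ dy gives (-3*x + y) dx ∧ dy ∧ dz
  d(2*w^2 - 3*x*z + y*z) includes (∂/∂w)(2*w^2 - 3*x*z + y*z) dw = (4*w) dw, which multiplied by dx ∧ dy gives (4*w) dx ∧ dy ∧ dw
  d(y*(2*w + x + z)) includes (∂/∂y)(y*(2*w + x + z)) dy = (2*w + x + z) dy, which multiplied by dx ∧ dz gives (-2*w - x - z) dx ∧ dy ∧ dz
  d(y*(2*w + x + z)) includes (∂/∂w)(y*(2*w + x + z)) dw = (2*y) dw, which multiplied by dx ∧ dz gives (2*y) dx ∧ dz ∧ dw
  d(-3*w*y - 2*w*z - 2*x*z) includes (∂/∂y)(-3*w*y - 2*w*z - 2*x*z) dy = (-3*w) dy, which multiplied by dx ∧ dw gives (3*w) dx ∧ dy ∧ dw
  d(-3*w*y - 2*w*z - 2*x*z) includes (∂/∂z)(-3*w*y - 2*w*z - 2*x*z) dz = (-2*w - 2*x) dz, which multiplied by dx ∧ dw gives (2*w + 2*x) dx ∧ dz ∧ dw
  d(x*y) includes (∂/∂x)(x*y) dx = (y) dx, which multiplied by dy ∧ dw gives (y) dx ∧ dy ∧ dw
Collecting like 3-forms: d(omega) = (-2*w - 4*x + y - z) dx ∧ dy ∧ dz + (7*w + y) dx ∧ dy ∧ dw + (2*w + 2*x + 2*y) dx ∧ dz ∧ dw.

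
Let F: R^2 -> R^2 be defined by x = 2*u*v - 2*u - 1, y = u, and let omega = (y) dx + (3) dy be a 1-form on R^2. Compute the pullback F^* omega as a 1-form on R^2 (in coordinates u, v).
F^* omega = (2*u*v - 2*u + 3) du + (2*u^2) dv

Using F^*(f dg) = (f ∘ F) d(g ∘ F), substitute each coordinate x_i by F_i(u, v) in f_i, and replace dx_i by d F_i = (∂F_i/∂u) du + (∂F_i/∂v) dv.
  For the x component: f_1(F) = u; d F_1 = (2*v - 2) du + (2*u) dv
  For the y component: f_2(F) = 3; d F_2 = (1) du + (0) dv
Combining and collecting du, dv coefficients:
  coeff of du: 2*u*v - 2*u + 3
  coeff of dv: 2*u^2
F^* omega = (2*u*v - 2*u + 3) du + (2*u^2) dv.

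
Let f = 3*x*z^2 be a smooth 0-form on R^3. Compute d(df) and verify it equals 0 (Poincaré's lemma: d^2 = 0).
d(df) = 0

Step 1: df = sum_i (∂f/∂x_i) dx_i = (3*z^2) dx + (0) dy + (6*x*z) dz.
Step 2: Apply d again. Using the 1-form formula, the coefficient of dx ∧ dy in d(df) is ∂^2 f/∂x ∂y - ∂^2 f/∂y ∂x = (0) - (0) = 0 (equality of mixed partials for smooth f).
Similarly for dx ∧ dz and dy ∧ dz — all coefficients vanish. So d(df) = 0.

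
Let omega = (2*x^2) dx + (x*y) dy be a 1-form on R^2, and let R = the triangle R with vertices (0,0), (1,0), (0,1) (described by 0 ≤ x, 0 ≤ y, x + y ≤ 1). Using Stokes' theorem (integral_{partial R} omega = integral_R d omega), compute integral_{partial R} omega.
integral_(partial R) omega = 1/6

Stokes: integral_partial_R omega = integral_R d omega with d omega = (∂Q/∂x - ∂P/∂y) dx ∧ dy.
  ∂Q/∂x = y
  ∂P/∂y = 0
  integrand = ∂Q/∂x - ∂P/∂y = y.
Integrating over R: integral_0^1 integral_0^{1-x} (y) dy dx = 1/6.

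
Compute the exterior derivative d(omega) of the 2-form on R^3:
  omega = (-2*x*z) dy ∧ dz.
d(omega) = (-2*z) dx ∧ dy ∧ dz

For a 2-form omega = sum_{i<j} g_{ij} dx_i ∧ dx_j, the exterior derivative is
  d(omega) = sum_{i<j} d(g_{ij}) ∧ dx_i ∧ dx_j = sum_{i<j, k} (∂g_{ij}/∂x_k) dx_k ∧ dx_i ∧ dx_j.
Expand each term, using dx_k ∧ dx_i ∧ dx_j = sgn(permutation) dx_{(a)} ∧ dx_{(b)} ∧ dx_{(c)} with (a < b < c) sorted:
  d(-2*x*z) includes (∂/∂x)(-2*x*z) dx = (-2*z) dx, which multiplied by dy ∧ dz gives (-2*z) dx ∧ dy ∧ dz
Collecting like 3-forms: d(omega) = (-2*z) dx ∧ dy ∧ dz.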